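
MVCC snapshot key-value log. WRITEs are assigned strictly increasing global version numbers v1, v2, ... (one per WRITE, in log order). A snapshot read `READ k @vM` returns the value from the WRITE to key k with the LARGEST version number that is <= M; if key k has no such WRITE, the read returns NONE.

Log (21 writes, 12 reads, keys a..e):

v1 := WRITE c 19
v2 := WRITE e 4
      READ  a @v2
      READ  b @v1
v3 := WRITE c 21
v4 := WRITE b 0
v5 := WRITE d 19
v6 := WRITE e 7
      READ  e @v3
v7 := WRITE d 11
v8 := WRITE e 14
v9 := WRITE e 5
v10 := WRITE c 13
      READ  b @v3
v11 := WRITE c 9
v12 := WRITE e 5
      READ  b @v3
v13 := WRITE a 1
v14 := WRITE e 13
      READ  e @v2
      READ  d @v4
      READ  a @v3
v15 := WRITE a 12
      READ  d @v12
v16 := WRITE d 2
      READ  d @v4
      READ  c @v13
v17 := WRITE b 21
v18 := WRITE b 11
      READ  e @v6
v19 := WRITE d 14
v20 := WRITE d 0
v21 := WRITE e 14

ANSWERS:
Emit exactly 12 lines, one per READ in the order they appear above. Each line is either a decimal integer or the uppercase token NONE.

Answer: NONE
NONE
4
NONE
NONE
4
NONE
NONE
11
NONE
9
7

Derivation:
v1: WRITE c=19  (c history now [(1, 19)])
v2: WRITE e=4  (e history now [(2, 4)])
READ a @v2: history=[] -> no version <= 2 -> NONE
READ b @v1: history=[] -> no version <= 1 -> NONE
v3: WRITE c=21  (c history now [(1, 19), (3, 21)])
v4: WRITE b=0  (b history now [(4, 0)])
v5: WRITE d=19  (d history now [(5, 19)])
v6: WRITE e=7  (e history now [(2, 4), (6, 7)])
READ e @v3: history=[(2, 4), (6, 7)] -> pick v2 -> 4
v7: WRITE d=11  (d history now [(5, 19), (7, 11)])
v8: WRITE e=14  (e history now [(2, 4), (6, 7), (8, 14)])
v9: WRITE e=5  (e history now [(2, 4), (6, 7), (8, 14), (9, 5)])
v10: WRITE c=13  (c history now [(1, 19), (3, 21), (10, 13)])
READ b @v3: history=[(4, 0)] -> no version <= 3 -> NONE
v11: WRITE c=9  (c history now [(1, 19), (3, 21), (10, 13), (11, 9)])
v12: WRITE e=5  (e history now [(2, 4), (6, 7), (8, 14), (9, 5), (12, 5)])
READ b @v3: history=[(4, 0)] -> no version <= 3 -> NONE
v13: WRITE a=1  (a history now [(13, 1)])
v14: WRITE e=13  (e history now [(2, 4), (6, 7), (8, 14), (9, 5), (12, 5), (14, 13)])
READ e @v2: history=[(2, 4), (6, 7), (8, 14), (9, 5), (12, 5), (14, 13)] -> pick v2 -> 4
READ d @v4: history=[(5, 19), (7, 11)] -> no version <= 4 -> NONE
READ a @v3: history=[(13, 1)] -> no version <= 3 -> NONE
v15: WRITE a=12  (a history now [(13, 1), (15, 12)])
READ d @v12: history=[(5, 19), (7, 11)] -> pick v7 -> 11
v16: WRITE d=2  (d history now [(5, 19), (7, 11), (16, 2)])
READ d @v4: history=[(5, 19), (7, 11), (16, 2)] -> no version <= 4 -> NONE
READ c @v13: history=[(1, 19), (3, 21), (10, 13), (11, 9)] -> pick v11 -> 9
v17: WRITE b=21  (b history now [(4, 0), (17, 21)])
v18: WRITE b=11  (b history now [(4, 0), (17, 21), (18, 11)])
READ e @v6: history=[(2, 4), (6, 7), (8, 14), (9, 5), (12, 5), (14, 13)] -> pick v6 -> 7
v19: WRITE d=14  (d history now [(5, 19), (7, 11), (16, 2), (19, 14)])
v20: WRITE d=0  (d history now [(5, 19), (7, 11), (16, 2), (19, 14), (20, 0)])
v21: WRITE e=14  (e history now [(2, 4), (6, 7), (8, 14), (9, 5), (12, 5), (14, 13), (21, 14)])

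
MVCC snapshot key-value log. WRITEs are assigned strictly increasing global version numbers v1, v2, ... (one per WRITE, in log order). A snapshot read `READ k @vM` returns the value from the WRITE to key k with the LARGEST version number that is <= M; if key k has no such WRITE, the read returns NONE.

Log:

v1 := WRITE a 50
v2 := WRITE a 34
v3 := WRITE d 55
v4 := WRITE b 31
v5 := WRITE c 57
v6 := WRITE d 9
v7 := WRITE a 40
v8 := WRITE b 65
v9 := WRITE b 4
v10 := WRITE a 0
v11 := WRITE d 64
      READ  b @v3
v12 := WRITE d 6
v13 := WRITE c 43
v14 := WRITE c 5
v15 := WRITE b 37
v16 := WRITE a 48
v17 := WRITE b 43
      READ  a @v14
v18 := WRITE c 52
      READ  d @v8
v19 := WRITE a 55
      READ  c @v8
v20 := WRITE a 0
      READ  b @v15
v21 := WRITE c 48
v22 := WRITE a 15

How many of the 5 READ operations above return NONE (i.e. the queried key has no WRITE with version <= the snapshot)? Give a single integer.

v1: WRITE a=50  (a history now [(1, 50)])
v2: WRITE a=34  (a history now [(1, 50), (2, 34)])
v3: WRITE d=55  (d history now [(3, 55)])
v4: WRITE b=31  (b history now [(4, 31)])
v5: WRITE c=57  (c history now [(5, 57)])
v6: WRITE d=9  (d history now [(3, 55), (6, 9)])
v7: WRITE a=40  (a history now [(1, 50), (2, 34), (7, 40)])
v8: WRITE b=65  (b history now [(4, 31), (8, 65)])
v9: WRITE b=4  (b history now [(4, 31), (8, 65), (9, 4)])
v10: WRITE a=0  (a history now [(1, 50), (2, 34), (7, 40), (10, 0)])
v11: WRITE d=64  (d history now [(3, 55), (6, 9), (11, 64)])
READ b @v3: history=[(4, 31), (8, 65), (9, 4)] -> no version <= 3 -> NONE
v12: WRITE d=6  (d history now [(3, 55), (6, 9), (11, 64), (12, 6)])
v13: WRITE c=43  (c history now [(5, 57), (13, 43)])
v14: WRITE c=5  (c history now [(5, 57), (13, 43), (14, 5)])
v15: WRITE b=37  (b history now [(4, 31), (8, 65), (9, 4), (15, 37)])
v16: WRITE a=48  (a history now [(1, 50), (2, 34), (7, 40), (10, 0), (16, 48)])
v17: WRITE b=43  (b history now [(4, 31), (8, 65), (9, 4), (15, 37), (17, 43)])
READ a @v14: history=[(1, 50), (2, 34), (7, 40), (10, 0), (16, 48)] -> pick v10 -> 0
v18: WRITE c=52  (c history now [(5, 57), (13, 43), (14, 5), (18, 52)])
READ d @v8: history=[(3, 55), (6, 9), (11, 64), (12, 6)] -> pick v6 -> 9
v19: WRITE a=55  (a history now [(1, 50), (2, 34), (7, 40), (10, 0), (16, 48), (19, 55)])
READ c @v8: history=[(5, 57), (13, 43), (14, 5), (18, 52)] -> pick v5 -> 57
v20: WRITE a=0  (a history now [(1, 50), (2, 34), (7, 40), (10, 0), (16, 48), (19, 55), (20, 0)])
READ b @v15: history=[(4, 31), (8, 65), (9, 4), (15, 37), (17, 43)] -> pick v15 -> 37
v21: WRITE c=48  (c history now [(5, 57), (13, 43), (14, 5), (18, 52), (21, 48)])
v22: WRITE a=15  (a history now [(1, 50), (2, 34), (7, 40), (10, 0), (16, 48), (19, 55), (20, 0), (22, 15)])
Read results in order: ['NONE', '0', '9', '57', '37']
NONE count = 1

Answer: 1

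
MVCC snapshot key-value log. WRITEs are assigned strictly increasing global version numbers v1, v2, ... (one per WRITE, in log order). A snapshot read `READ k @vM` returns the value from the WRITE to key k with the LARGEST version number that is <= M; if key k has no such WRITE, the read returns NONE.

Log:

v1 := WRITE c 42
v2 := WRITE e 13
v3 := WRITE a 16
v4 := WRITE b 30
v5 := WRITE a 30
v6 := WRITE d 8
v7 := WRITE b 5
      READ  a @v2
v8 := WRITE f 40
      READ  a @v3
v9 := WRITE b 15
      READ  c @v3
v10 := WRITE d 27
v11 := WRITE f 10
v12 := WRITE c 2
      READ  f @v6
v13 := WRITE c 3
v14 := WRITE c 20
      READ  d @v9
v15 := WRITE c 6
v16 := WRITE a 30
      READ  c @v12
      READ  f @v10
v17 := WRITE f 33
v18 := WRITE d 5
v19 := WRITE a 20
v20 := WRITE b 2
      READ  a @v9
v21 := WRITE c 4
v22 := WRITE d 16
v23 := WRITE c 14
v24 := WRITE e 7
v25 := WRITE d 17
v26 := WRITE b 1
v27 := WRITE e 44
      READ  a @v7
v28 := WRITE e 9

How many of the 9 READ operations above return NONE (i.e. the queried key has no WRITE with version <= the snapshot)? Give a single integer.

v1: WRITE c=42  (c history now [(1, 42)])
v2: WRITE e=13  (e history now [(2, 13)])
v3: WRITE a=16  (a history now [(3, 16)])
v4: WRITE b=30  (b history now [(4, 30)])
v5: WRITE a=30  (a history now [(3, 16), (5, 30)])
v6: WRITE d=8  (d history now [(6, 8)])
v7: WRITE b=5  (b history now [(4, 30), (7, 5)])
READ a @v2: history=[(3, 16), (5, 30)] -> no version <= 2 -> NONE
v8: WRITE f=40  (f history now [(8, 40)])
READ a @v3: history=[(3, 16), (5, 30)] -> pick v3 -> 16
v9: WRITE b=15  (b history now [(4, 30), (7, 5), (9, 15)])
READ c @v3: history=[(1, 42)] -> pick v1 -> 42
v10: WRITE d=27  (d history now [(6, 8), (10, 27)])
v11: WRITE f=10  (f history now [(8, 40), (11, 10)])
v12: WRITE c=2  (c history now [(1, 42), (12, 2)])
READ f @v6: history=[(8, 40), (11, 10)] -> no version <= 6 -> NONE
v13: WRITE c=3  (c history now [(1, 42), (12, 2), (13, 3)])
v14: WRITE c=20  (c history now [(1, 42), (12, 2), (13, 3), (14, 20)])
READ d @v9: history=[(6, 8), (10, 27)] -> pick v6 -> 8
v15: WRITE c=6  (c history now [(1, 42), (12, 2), (13, 3), (14, 20), (15, 6)])
v16: WRITE a=30  (a history now [(3, 16), (5, 30), (16, 30)])
READ c @v12: history=[(1, 42), (12, 2), (13, 3), (14, 20), (15, 6)] -> pick v12 -> 2
READ f @v10: history=[(8, 40), (11, 10)] -> pick v8 -> 40
v17: WRITE f=33  (f history now [(8, 40), (11, 10), (17, 33)])
v18: WRITE d=5  (d history now [(6, 8), (10, 27), (18, 5)])
v19: WRITE a=20  (a history now [(3, 16), (5, 30), (16, 30), (19, 20)])
v20: WRITE b=2  (b history now [(4, 30), (7, 5), (9, 15), (20, 2)])
READ a @v9: history=[(3, 16), (5, 30), (16, 30), (19, 20)] -> pick v5 -> 30
v21: WRITE c=4  (c history now [(1, 42), (12, 2), (13, 3), (14, 20), (15, 6), (21, 4)])
v22: WRITE d=16  (d history now [(6, 8), (10, 27), (18, 5), (22, 16)])
v23: WRITE c=14  (c history now [(1, 42), (12, 2), (13, 3), (14, 20), (15, 6), (21, 4), (23, 14)])
v24: WRITE e=7  (e history now [(2, 13), (24, 7)])
v25: WRITE d=17  (d history now [(6, 8), (10, 27), (18, 5), (22, 16), (25, 17)])
v26: WRITE b=1  (b history now [(4, 30), (7, 5), (9, 15), (20, 2), (26, 1)])
v27: WRITE e=44  (e history now [(2, 13), (24, 7), (27, 44)])
READ a @v7: history=[(3, 16), (5, 30), (16, 30), (19, 20)] -> pick v5 -> 30
v28: WRITE e=9  (e history now [(2, 13), (24, 7), (27, 44), (28, 9)])
Read results in order: ['NONE', '16', '42', 'NONE', '8', '2', '40', '30', '30']
NONE count = 2

Answer: 2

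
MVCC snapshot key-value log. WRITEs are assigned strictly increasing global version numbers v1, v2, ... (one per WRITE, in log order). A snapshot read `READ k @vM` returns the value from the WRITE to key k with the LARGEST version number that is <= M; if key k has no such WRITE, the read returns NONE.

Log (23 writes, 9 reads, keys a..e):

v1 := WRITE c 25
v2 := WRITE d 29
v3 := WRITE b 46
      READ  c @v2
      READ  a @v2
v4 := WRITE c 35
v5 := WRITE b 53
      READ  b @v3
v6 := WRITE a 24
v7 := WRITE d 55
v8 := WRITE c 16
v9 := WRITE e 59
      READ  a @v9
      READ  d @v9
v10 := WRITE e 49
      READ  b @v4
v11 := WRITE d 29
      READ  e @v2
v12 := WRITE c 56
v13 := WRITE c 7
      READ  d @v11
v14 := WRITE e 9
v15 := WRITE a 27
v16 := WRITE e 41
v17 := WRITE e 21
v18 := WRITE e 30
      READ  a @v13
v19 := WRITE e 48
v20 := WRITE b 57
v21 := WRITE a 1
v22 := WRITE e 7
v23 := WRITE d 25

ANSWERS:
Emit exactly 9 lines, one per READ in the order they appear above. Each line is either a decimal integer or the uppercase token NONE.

v1: WRITE c=25  (c history now [(1, 25)])
v2: WRITE d=29  (d history now [(2, 29)])
v3: WRITE b=46  (b history now [(3, 46)])
READ c @v2: history=[(1, 25)] -> pick v1 -> 25
READ a @v2: history=[] -> no version <= 2 -> NONE
v4: WRITE c=35  (c history now [(1, 25), (4, 35)])
v5: WRITE b=53  (b history now [(3, 46), (5, 53)])
READ b @v3: history=[(3, 46), (5, 53)] -> pick v3 -> 46
v6: WRITE a=24  (a history now [(6, 24)])
v7: WRITE d=55  (d history now [(2, 29), (7, 55)])
v8: WRITE c=16  (c history now [(1, 25), (4, 35), (8, 16)])
v9: WRITE e=59  (e history now [(9, 59)])
READ a @v9: history=[(6, 24)] -> pick v6 -> 24
READ d @v9: history=[(2, 29), (7, 55)] -> pick v7 -> 55
v10: WRITE e=49  (e history now [(9, 59), (10, 49)])
READ b @v4: history=[(3, 46), (5, 53)] -> pick v3 -> 46
v11: WRITE d=29  (d history now [(2, 29), (7, 55), (11, 29)])
READ e @v2: history=[(9, 59), (10, 49)] -> no version <= 2 -> NONE
v12: WRITE c=56  (c history now [(1, 25), (4, 35), (8, 16), (12, 56)])
v13: WRITE c=7  (c history now [(1, 25), (4, 35), (8, 16), (12, 56), (13, 7)])
READ d @v11: history=[(2, 29), (7, 55), (11, 29)] -> pick v11 -> 29
v14: WRITE e=9  (e history now [(9, 59), (10, 49), (14, 9)])
v15: WRITE a=27  (a history now [(6, 24), (15, 27)])
v16: WRITE e=41  (e history now [(9, 59), (10, 49), (14, 9), (16, 41)])
v17: WRITE e=21  (e history now [(9, 59), (10, 49), (14, 9), (16, 41), (17, 21)])
v18: WRITE e=30  (e history now [(9, 59), (10, 49), (14, 9), (16, 41), (17, 21), (18, 30)])
READ a @v13: history=[(6, 24), (15, 27)] -> pick v6 -> 24
v19: WRITE e=48  (e history now [(9, 59), (10, 49), (14, 9), (16, 41), (17, 21), (18, 30), (19, 48)])
v20: WRITE b=57  (b history now [(3, 46), (5, 53), (20, 57)])
v21: WRITE a=1  (a history now [(6, 24), (15, 27), (21, 1)])
v22: WRITE e=7  (e history now [(9, 59), (10, 49), (14, 9), (16, 41), (17, 21), (18, 30), (19, 48), (22, 7)])
v23: WRITE d=25  (d history now [(2, 29), (7, 55), (11, 29), (23, 25)])

Answer: 25
NONE
46
24
55
46
NONE
29
24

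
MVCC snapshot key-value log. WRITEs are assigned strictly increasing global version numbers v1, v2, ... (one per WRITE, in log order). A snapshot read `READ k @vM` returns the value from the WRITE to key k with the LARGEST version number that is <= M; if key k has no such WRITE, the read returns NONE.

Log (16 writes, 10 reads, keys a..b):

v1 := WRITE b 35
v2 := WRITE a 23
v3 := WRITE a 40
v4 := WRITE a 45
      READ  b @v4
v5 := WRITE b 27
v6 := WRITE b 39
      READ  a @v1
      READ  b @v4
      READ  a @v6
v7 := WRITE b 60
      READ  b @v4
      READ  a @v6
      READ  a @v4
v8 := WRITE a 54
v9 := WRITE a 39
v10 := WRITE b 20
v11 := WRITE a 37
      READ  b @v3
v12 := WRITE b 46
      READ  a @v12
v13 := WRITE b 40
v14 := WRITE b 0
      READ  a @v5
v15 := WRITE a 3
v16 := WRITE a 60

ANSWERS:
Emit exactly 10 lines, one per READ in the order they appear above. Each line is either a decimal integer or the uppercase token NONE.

Answer: 35
NONE
35
45
35
45
45
35
37
45

Derivation:
v1: WRITE b=35  (b history now [(1, 35)])
v2: WRITE a=23  (a history now [(2, 23)])
v3: WRITE a=40  (a history now [(2, 23), (3, 40)])
v4: WRITE a=45  (a history now [(2, 23), (3, 40), (4, 45)])
READ b @v4: history=[(1, 35)] -> pick v1 -> 35
v5: WRITE b=27  (b history now [(1, 35), (5, 27)])
v6: WRITE b=39  (b history now [(1, 35), (5, 27), (6, 39)])
READ a @v1: history=[(2, 23), (3, 40), (4, 45)] -> no version <= 1 -> NONE
READ b @v4: history=[(1, 35), (5, 27), (6, 39)] -> pick v1 -> 35
READ a @v6: history=[(2, 23), (3, 40), (4, 45)] -> pick v4 -> 45
v7: WRITE b=60  (b history now [(1, 35), (5, 27), (6, 39), (7, 60)])
READ b @v4: history=[(1, 35), (5, 27), (6, 39), (7, 60)] -> pick v1 -> 35
READ a @v6: history=[(2, 23), (3, 40), (4, 45)] -> pick v4 -> 45
READ a @v4: history=[(2, 23), (3, 40), (4, 45)] -> pick v4 -> 45
v8: WRITE a=54  (a history now [(2, 23), (3, 40), (4, 45), (8, 54)])
v9: WRITE a=39  (a history now [(2, 23), (3, 40), (4, 45), (8, 54), (9, 39)])
v10: WRITE b=20  (b history now [(1, 35), (5, 27), (6, 39), (7, 60), (10, 20)])
v11: WRITE a=37  (a history now [(2, 23), (3, 40), (4, 45), (8, 54), (9, 39), (11, 37)])
READ b @v3: history=[(1, 35), (5, 27), (6, 39), (7, 60), (10, 20)] -> pick v1 -> 35
v12: WRITE b=46  (b history now [(1, 35), (5, 27), (6, 39), (7, 60), (10, 20), (12, 46)])
READ a @v12: history=[(2, 23), (3, 40), (4, 45), (8, 54), (9, 39), (11, 37)] -> pick v11 -> 37
v13: WRITE b=40  (b history now [(1, 35), (5, 27), (6, 39), (7, 60), (10, 20), (12, 46), (13, 40)])
v14: WRITE b=0  (b history now [(1, 35), (5, 27), (6, 39), (7, 60), (10, 20), (12, 46), (13, 40), (14, 0)])
READ a @v5: history=[(2, 23), (3, 40), (4, 45), (8, 54), (9, 39), (11, 37)] -> pick v4 -> 45
v15: WRITE a=3  (a history now [(2, 23), (3, 40), (4, 45), (8, 54), (9, 39), (11, 37), (15, 3)])
v16: WRITE a=60  (a history now [(2, 23), (3, 40), (4, 45), (8, 54), (9, 39), (11, 37), (15, 3), (16, 60)])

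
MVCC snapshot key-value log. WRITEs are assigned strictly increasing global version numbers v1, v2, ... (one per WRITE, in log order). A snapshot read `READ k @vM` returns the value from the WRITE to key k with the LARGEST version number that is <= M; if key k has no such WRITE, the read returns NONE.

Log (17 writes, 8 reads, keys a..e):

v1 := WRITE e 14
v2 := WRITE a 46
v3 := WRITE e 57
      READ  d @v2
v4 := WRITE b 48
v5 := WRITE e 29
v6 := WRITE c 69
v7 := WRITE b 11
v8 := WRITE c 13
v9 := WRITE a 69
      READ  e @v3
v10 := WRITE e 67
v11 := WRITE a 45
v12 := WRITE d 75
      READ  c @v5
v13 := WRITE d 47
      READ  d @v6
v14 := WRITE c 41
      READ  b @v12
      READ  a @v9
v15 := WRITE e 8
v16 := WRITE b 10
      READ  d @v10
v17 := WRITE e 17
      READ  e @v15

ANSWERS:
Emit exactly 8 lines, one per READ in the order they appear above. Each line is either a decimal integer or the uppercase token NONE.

v1: WRITE e=14  (e history now [(1, 14)])
v2: WRITE a=46  (a history now [(2, 46)])
v3: WRITE e=57  (e history now [(1, 14), (3, 57)])
READ d @v2: history=[] -> no version <= 2 -> NONE
v4: WRITE b=48  (b history now [(4, 48)])
v5: WRITE e=29  (e history now [(1, 14), (3, 57), (5, 29)])
v6: WRITE c=69  (c history now [(6, 69)])
v7: WRITE b=11  (b history now [(4, 48), (7, 11)])
v8: WRITE c=13  (c history now [(6, 69), (8, 13)])
v9: WRITE a=69  (a history now [(2, 46), (9, 69)])
READ e @v3: history=[(1, 14), (3, 57), (5, 29)] -> pick v3 -> 57
v10: WRITE e=67  (e history now [(1, 14), (3, 57), (5, 29), (10, 67)])
v11: WRITE a=45  (a history now [(2, 46), (9, 69), (11, 45)])
v12: WRITE d=75  (d history now [(12, 75)])
READ c @v5: history=[(6, 69), (8, 13)] -> no version <= 5 -> NONE
v13: WRITE d=47  (d history now [(12, 75), (13, 47)])
READ d @v6: history=[(12, 75), (13, 47)] -> no version <= 6 -> NONE
v14: WRITE c=41  (c history now [(6, 69), (8, 13), (14, 41)])
READ b @v12: history=[(4, 48), (7, 11)] -> pick v7 -> 11
READ a @v9: history=[(2, 46), (9, 69), (11, 45)] -> pick v9 -> 69
v15: WRITE e=8  (e history now [(1, 14), (3, 57), (5, 29), (10, 67), (15, 8)])
v16: WRITE b=10  (b history now [(4, 48), (7, 11), (16, 10)])
READ d @v10: history=[(12, 75), (13, 47)] -> no version <= 10 -> NONE
v17: WRITE e=17  (e history now [(1, 14), (3, 57), (5, 29), (10, 67), (15, 8), (17, 17)])
READ e @v15: history=[(1, 14), (3, 57), (5, 29), (10, 67), (15, 8), (17, 17)] -> pick v15 -> 8

Answer: NONE
57
NONE
NONE
11
69
NONE
8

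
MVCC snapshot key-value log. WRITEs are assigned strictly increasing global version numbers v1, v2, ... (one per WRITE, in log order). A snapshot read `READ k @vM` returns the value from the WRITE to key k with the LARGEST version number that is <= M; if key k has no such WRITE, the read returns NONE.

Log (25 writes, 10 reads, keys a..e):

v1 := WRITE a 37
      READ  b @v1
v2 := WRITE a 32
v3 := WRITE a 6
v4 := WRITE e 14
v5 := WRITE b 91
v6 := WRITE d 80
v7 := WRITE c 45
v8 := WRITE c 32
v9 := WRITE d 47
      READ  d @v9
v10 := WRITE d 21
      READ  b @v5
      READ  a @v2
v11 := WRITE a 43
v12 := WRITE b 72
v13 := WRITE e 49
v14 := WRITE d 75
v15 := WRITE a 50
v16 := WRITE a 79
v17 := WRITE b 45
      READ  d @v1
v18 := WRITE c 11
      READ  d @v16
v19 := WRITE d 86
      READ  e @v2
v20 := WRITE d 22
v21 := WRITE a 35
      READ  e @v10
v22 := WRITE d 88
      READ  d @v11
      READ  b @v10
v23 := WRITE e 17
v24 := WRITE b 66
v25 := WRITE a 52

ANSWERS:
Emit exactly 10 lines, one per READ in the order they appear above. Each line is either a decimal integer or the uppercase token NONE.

v1: WRITE a=37  (a history now [(1, 37)])
READ b @v1: history=[] -> no version <= 1 -> NONE
v2: WRITE a=32  (a history now [(1, 37), (2, 32)])
v3: WRITE a=6  (a history now [(1, 37), (2, 32), (3, 6)])
v4: WRITE e=14  (e history now [(4, 14)])
v5: WRITE b=91  (b history now [(5, 91)])
v6: WRITE d=80  (d history now [(6, 80)])
v7: WRITE c=45  (c history now [(7, 45)])
v8: WRITE c=32  (c history now [(7, 45), (8, 32)])
v9: WRITE d=47  (d history now [(6, 80), (9, 47)])
READ d @v9: history=[(6, 80), (9, 47)] -> pick v9 -> 47
v10: WRITE d=21  (d history now [(6, 80), (9, 47), (10, 21)])
READ b @v5: history=[(5, 91)] -> pick v5 -> 91
READ a @v2: history=[(1, 37), (2, 32), (3, 6)] -> pick v2 -> 32
v11: WRITE a=43  (a history now [(1, 37), (2, 32), (3, 6), (11, 43)])
v12: WRITE b=72  (b history now [(5, 91), (12, 72)])
v13: WRITE e=49  (e history now [(4, 14), (13, 49)])
v14: WRITE d=75  (d history now [(6, 80), (9, 47), (10, 21), (14, 75)])
v15: WRITE a=50  (a history now [(1, 37), (2, 32), (3, 6), (11, 43), (15, 50)])
v16: WRITE a=79  (a history now [(1, 37), (2, 32), (3, 6), (11, 43), (15, 50), (16, 79)])
v17: WRITE b=45  (b history now [(5, 91), (12, 72), (17, 45)])
READ d @v1: history=[(6, 80), (9, 47), (10, 21), (14, 75)] -> no version <= 1 -> NONE
v18: WRITE c=11  (c history now [(7, 45), (8, 32), (18, 11)])
READ d @v16: history=[(6, 80), (9, 47), (10, 21), (14, 75)] -> pick v14 -> 75
v19: WRITE d=86  (d history now [(6, 80), (9, 47), (10, 21), (14, 75), (19, 86)])
READ e @v2: history=[(4, 14), (13, 49)] -> no version <= 2 -> NONE
v20: WRITE d=22  (d history now [(6, 80), (9, 47), (10, 21), (14, 75), (19, 86), (20, 22)])
v21: WRITE a=35  (a history now [(1, 37), (2, 32), (3, 6), (11, 43), (15, 50), (16, 79), (21, 35)])
READ e @v10: history=[(4, 14), (13, 49)] -> pick v4 -> 14
v22: WRITE d=88  (d history now [(6, 80), (9, 47), (10, 21), (14, 75), (19, 86), (20, 22), (22, 88)])
READ d @v11: history=[(6, 80), (9, 47), (10, 21), (14, 75), (19, 86), (20, 22), (22, 88)] -> pick v10 -> 21
READ b @v10: history=[(5, 91), (12, 72), (17, 45)] -> pick v5 -> 91
v23: WRITE e=17  (e history now [(4, 14), (13, 49), (23, 17)])
v24: WRITE b=66  (b history now [(5, 91), (12, 72), (17, 45), (24, 66)])
v25: WRITE a=52  (a history now [(1, 37), (2, 32), (3, 6), (11, 43), (15, 50), (16, 79), (21, 35), (25, 52)])

Answer: NONE
47
91
32
NONE
75
NONE
14
21
91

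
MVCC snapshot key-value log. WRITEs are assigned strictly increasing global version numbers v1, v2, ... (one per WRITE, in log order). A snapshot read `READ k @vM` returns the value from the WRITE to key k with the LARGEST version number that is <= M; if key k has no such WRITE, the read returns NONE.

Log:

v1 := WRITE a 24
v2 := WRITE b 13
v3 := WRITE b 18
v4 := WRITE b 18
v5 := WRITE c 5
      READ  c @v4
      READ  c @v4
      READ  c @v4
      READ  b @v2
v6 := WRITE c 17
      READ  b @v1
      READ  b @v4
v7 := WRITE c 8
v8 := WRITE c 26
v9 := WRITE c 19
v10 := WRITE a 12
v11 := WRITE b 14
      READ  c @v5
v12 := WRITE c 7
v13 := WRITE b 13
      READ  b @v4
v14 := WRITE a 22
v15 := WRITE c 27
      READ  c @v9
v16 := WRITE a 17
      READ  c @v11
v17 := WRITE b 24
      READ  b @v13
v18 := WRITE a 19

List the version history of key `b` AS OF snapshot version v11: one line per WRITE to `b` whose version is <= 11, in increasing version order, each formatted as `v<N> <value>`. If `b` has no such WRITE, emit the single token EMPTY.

Answer: v2 13
v3 18
v4 18
v11 14

Derivation:
Scan writes for key=b with version <= 11:
  v1 WRITE a 24 -> skip
  v2 WRITE b 13 -> keep
  v3 WRITE b 18 -> keep
  v4 WRITE b 18 -> keep
  v5 WRITE c 5 -> skip
  v6 WRITE c 17 -> skip
  v7 WRITE c 8 -> skip
  v8 WRITE c 26 -> skip
  v9 WRITE c 19 -> skip
  v10 WRITE a 12 -> skip
  v11 WRITE b 14 -> keep
  v12 WRITE c 7 -> skip
  v13 WRITE b 13 -> drop (> snap)
  v14 WRITE a 22 -> skip
  v15 WRITE c 27 -> skip
  v16 WRITE a 17 -> skip
  v17 WRITE b 24 -> drop (> snap)
  v18 WRITE a 19 -> skip
Collected: [(2, 13), (3, 18), (4, 18), (11, 14)]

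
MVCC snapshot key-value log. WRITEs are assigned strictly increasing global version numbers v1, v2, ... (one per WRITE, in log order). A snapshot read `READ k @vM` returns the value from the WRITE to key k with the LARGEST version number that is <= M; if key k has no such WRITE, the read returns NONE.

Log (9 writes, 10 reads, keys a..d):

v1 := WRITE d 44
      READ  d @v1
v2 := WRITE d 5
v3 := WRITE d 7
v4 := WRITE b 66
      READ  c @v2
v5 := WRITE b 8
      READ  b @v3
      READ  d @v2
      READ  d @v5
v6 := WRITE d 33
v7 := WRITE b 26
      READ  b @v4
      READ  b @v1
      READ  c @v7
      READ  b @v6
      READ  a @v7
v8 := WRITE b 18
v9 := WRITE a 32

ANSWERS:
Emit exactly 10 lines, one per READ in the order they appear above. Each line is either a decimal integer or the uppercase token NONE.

Answer: 44
NONE
NONE
5
7
66
NONE
NONE
8
NONE

Derivation:
v1: WRITE d=44  (d history now [(1, 44)])
READ d @v1: history=[(1, 44)] -> pick v1 -> 44
v2: WRITE d=5  (d history now [(1, 44), (2, 5)])
v3: WRITE d=7  (d history now [(1, 44), (2, 5), (3, 7)])
v4: WRITE b=66  (b history now [(4, 66)])
READ c @v2: history=[] -> no version <= 2 -> NONE
v5: WRITE b=8  (b history now [(4, 66), (5, 8)])
READ b @v3: history=[(4, 66), (5, 8)] -> no version <= 3 -> NONE
READ d @v2: history=[(1, 44), (2, 5), (3, 7)] -> pick v2 -> 5
READ d @v5: history=[(1, 44), (2, 5), (3, 7)] -> pick v3 -> 7
v6: WRITE d=33  (d history now [(1, 44), (2, 5), (3, 7), (6, 33)])
v7: WRITE b=26  (b history now [(4, 66), (5, 8), (7, 26)])
READ b @v4: history=[(4, 66), (5, 8), (7, 26)] -> pick v4 -> 66
READ b @v1: history=[(4, 66), (5, 8), (7, 26)] -> no version <= 1 -> NONE
READ c @v7: history=[] -> no version <= 7 -> NONE
READ b @v6: history=[(4, 66), (5, 8), (7, 26)] -> pick v5 -> 8
READ a @v7: history=[] -> no version <= 7 -> NONE
v8: WRITE b=18  (b history now [(4, 66), (5, 8), (7, 26), (8, 18)])
v9: WRITE a=32  (a history now [(9, 32)])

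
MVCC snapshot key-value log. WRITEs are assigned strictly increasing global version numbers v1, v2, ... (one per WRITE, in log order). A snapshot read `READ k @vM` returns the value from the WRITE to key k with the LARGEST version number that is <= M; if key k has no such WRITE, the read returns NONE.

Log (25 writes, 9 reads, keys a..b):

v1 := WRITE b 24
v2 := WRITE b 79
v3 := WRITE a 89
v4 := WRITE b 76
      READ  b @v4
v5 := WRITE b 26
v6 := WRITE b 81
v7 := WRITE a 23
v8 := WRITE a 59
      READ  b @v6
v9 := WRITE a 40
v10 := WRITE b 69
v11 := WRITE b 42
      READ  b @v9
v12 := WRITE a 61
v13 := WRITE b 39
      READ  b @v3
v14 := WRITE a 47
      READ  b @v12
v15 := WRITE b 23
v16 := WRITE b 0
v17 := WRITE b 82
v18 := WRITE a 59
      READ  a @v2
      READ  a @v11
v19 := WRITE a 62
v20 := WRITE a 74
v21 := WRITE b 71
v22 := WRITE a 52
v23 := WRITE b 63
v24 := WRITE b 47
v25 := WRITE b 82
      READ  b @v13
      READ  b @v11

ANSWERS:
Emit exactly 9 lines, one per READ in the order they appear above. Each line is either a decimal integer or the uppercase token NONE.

Answer: 76
81
81
79
42
NONE
40
39
42

Derivation:
v1: WRITE b=24  (b history now [(1, 24)])
v2: WRITE b=79  (b history now [(1, 24), (2, 79)])
v3: WRITE a=89  (a history now [(3, 89)])
v4: WRITE b=76  (b history now [(1, 24), (2, 79), (4, 76)])
READ b @v4: history=[(1, 24), (2, 79), (4, 76)] -> pick v4 -> 76
v5: WRITE b=26  (b history now [(1, 24), (2, 79), (4, 76), (5, 26)])
v6: WRITE b=81  (b history now [(1, 24), (2, 79), (4, 76), (5, 26), (6, 81)])
v7: WRITE a=23  (a history now [(3, 89), (7, 23)])
v8: WRITE a=59  (a history now [(3, 89), (7, 23), (8, 59)])
READ b @v6: history=[(1, 24), (2, 79), (4, 76), (5, 26), (6, 81)] -> pick v6 -> 81
v9: WRITE a=40  (a history now [(3, 89), (7, 23), (8, 59), (9, 40)])
v10: WRITE b=69  (b history now [(1, 24), (2, 79), (4, 76), (5, 26), (6, 81), (10, 69)])
v11: WRITE b=42  (b history now [(1, 24), (2, 79), (4, 76), (5, 26), (6, 81), (10, 69), (11, 42)])
READ b @v9: history=[(1, 24), (2, 79), (4, 76), (5, 26), (6, 81), (10, 69), (11, 42)] -> pick v6 -> 81
v12: WRITE a=61  (a history now [(3, 89), (7, 23), (8, 59), (9, 40), (12, 61)])
v13: WRITE b=39  (b history now [(1, 24), (2, 79), (4, 76), (5, 26), (6, 81), (10, 69), (11, 42), (13, 39)])
READ b @v3: history=[(1, 24), (2, 79), (4, 76), (5, 26), (6, 81), (10, 69), (11, 42), (13, 39)] -> pick v2 -> 79
v14: WRITE a=47  (a history now [(3, 89), (7, 23), (8, 59), (9, 40), (12, 61), (14, 47)])
READ b @v12: history=[(1, 24), (2, 79), (4, 76), (5, 26), (6, 81), (10, 69), (11, 42), (13, 39)] -> pick v11 -> 42
v15: WRITE b=23  (b history now [(1, 24), (2, 79), (4, 76), (5, 26), (6, 81), (10, 69), (11, 42), (13, 39), (15, 23)])
v16: WRITE b=0  (b history now [(1, 24), (2, 79), (4, 76), (5, 26), (6, 81), (10, 69), (11, 42), (13, 39), (15, 23), (16, 0)])
v17: WRITE b=82  (b history now [(1, 24), (2, 79), (4, 76), (5, 26), (6, 81), (10, 69), (11, 42), (13, 39), (15, 23), (16, 0), (17, 82)])
v18: WRITE a=59  (a history now [(3, 89), (7, 23), (8, 59), (9, 40), (12, 61), (14, 47), (18, 59)])
READ a @v2: history=[(3, 89), (7, 23), (8, 59), (9, 40), (12, 61), (14, 47), (18, 59)] -> no version <= 2 -> NONE
READ a @v11: history=[(3, 89), (7, 23), (8, 59), (9, 40), (12, 61), (14, 47), (18, 59)] -> pick v9 -> 40
v19: WRITE a=62  (a history now [(3, 89), (7, 23), (8, 59), (9, 40), (12, 61), (14, 47), (18, 59), (19, 62)])
v20: WRITE a=74  (a history now [(3, 89), (7, 23), (8, 59), (9, 40), (12, 61), (14, 47), (18, 59), (19, 62), (20, 74)])
v21: WRITE b=71  (b history now [(1, 24), (2, 79), (4, 76), (5, 26), (6, 81), (10, 69), (11, 42), (13, 39), (15, 23), (16, 0), (17, 82), (21, 71)])
v22: WRITE a=52  (a history now [(3, 89), (7, 23), (8, 59), (9, 40), (12, 61), (14, 47), (18, 59), (19, 62), (20, 74), (22, 52)])
v23: WRITE b=63  (b history now [(1, 24), (2, 79), (4, 76), (5, 26), (6, 81), (10, 69), (11, 42), (13, 39), (15, 23), (16, 0), (17, 82), (21, 71), (23, 63)])
v24: WRITE b=47  (b history now [(1, 24), (2, 79), (4, 76), (5, 26), (6, 81), (10, 69), (11, 42), (13, 39), (15, 23), (16, 0), (17, 82), (21, 71), (23, 63), (24, 47)])
v25: WRITE b=82  (b history now [(1, 24), (2, 79), (4, 76), (5, 26), (6, 81), (10, 69), (11, 42), (13, 39), (15, 23), (16, 0), (17, 82), (21, 71), (23, 63), (24, 47), (25, 82)])
READ b @v13: history=[(1, 24), (2, 79), (4, 76), (5, 26), (6, 81), (10, 69), (11, 42), (13, 39), (15, 23), (16, 0), (17, 82), (21, 71), (23, 63), (24, 47), (25, 82)] -> pick v13 -> 39
READ b @v11: history=[(1, 24), (2, 79), (4, 76), (5, 26), (6, 81), (10, 69), (11, 42), (13, 39), (15, 23), (16, 0), (17, 82), (21, 71), (23, 63), (24, 47), (25, 82)] -> pick v11 -> 42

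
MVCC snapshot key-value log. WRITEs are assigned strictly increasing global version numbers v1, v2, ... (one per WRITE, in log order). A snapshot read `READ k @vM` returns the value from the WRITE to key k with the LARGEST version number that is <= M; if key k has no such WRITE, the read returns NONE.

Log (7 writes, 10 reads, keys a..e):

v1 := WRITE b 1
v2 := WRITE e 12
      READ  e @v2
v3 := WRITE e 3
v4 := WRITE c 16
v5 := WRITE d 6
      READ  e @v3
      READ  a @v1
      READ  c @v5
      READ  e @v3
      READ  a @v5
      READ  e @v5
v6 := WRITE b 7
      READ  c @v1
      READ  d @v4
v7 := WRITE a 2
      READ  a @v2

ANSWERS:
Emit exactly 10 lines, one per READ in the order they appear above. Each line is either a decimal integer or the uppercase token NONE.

Answer: 12
3
NONE
16
3
NONE
3
NONE
NONE
NONE

Derivation:
v1: WRITE b=1  (b history now [(1, 1)])
v2: WRITE e=12  (e history now [(2, 12)])
READ e @v2: history=[(2, 12)] -> pick v2 -> 12
v3: WRITE e=3  (e history now [(2, 12), (3, 3)])
v4: WRITE c=16  (c history now [(4, 16)])
v5: WRITE d=6  (d history now [(5, 6)])
READ e @v3: history=[(2, 12), (3, 3)] -> pick v3 -> 3
READ a @v1: history=[] -> no version <= 1 -> NONE
READ c @v5: history=[(4, 16)] -> pick v4 -> 16
READ e @v3: history=[(2, 12), (3, 3)] -> pick v3 -> 3
READ a @v5: history=[] -> no version <= 5 -> NONE
READ e @v5: history=[(2, 12), (3, 3)] -> pick v3 -> 3
v6: WRITE b=7  (b history now [(1, 1), (6, 7)])
READ c @v1: history=[(4, 16)] -> no version <= 1 -> NONE
READ d @v4: history=[(5, 6)] -> no version <= 4 -> NONE
v7: WRITE a=2  (a history now [(7, 2)])
READ a @v2: history=[(7, 2)] -> no version <= 2 -> NONE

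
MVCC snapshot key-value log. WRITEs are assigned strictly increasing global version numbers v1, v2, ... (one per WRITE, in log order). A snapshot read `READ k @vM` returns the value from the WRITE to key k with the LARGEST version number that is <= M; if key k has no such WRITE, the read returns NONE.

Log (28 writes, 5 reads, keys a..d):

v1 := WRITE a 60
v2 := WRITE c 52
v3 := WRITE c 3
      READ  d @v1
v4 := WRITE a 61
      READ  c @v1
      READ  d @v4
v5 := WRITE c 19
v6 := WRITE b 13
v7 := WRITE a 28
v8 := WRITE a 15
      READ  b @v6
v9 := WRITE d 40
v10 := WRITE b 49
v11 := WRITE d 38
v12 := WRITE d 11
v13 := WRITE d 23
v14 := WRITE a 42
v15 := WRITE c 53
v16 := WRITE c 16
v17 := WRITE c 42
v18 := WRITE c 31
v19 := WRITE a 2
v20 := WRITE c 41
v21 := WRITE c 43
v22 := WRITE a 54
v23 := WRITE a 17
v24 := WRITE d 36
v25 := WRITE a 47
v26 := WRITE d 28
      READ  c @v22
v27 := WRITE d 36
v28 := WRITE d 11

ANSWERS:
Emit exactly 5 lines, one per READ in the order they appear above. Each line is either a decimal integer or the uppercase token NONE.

v1: WRITE a=60  (a history now [(1, 60)])
v2: WRITE c=52  (c history now [(2, 52)])
v3: WRITE c=3  (c history now [(2, 52), (3, 3)])
READ d @v1: history=[] -> no version <= 1 -> NONE
v4: WRITE a=61  (a history now [(1, 60), (4, 61)])
READ c @v1: history=[(2, 52), (3, 3)] -> no version <= 1 -> NONE
READ d @v4: history=[] -> no version <= 4 -> NONE
v5: WRITE c=19  (c history now [(2, 52), (3, 3), (5, 19)])
v6: WRITE b=13  (b history now [(6, 13)])
v7: WRITE a=28  (a history now [(1, 60), (4, 61), (7, 28)])
v8: WRITE a=15  (a history now [(1, 60), (4, 61), (7, 28), (8, 15)])
READ b @v6: history=[(6, 13)] -> pick v6 -> 13
v9: WRITE d=40  (d history now [(9, 40)])
v10: WRITE b=49  (b history now [(6, 13), (10, 49)])
v11: WRITE d=38  (d history now [(9, 40), (11, 38)])
v12: WRITE d=11  (d history now [(9, 40), (11, 38), (12, 11)])
v13: WRITE d=23  (d history now [(9, 40), (11, 38), (12, 11), (13, 23)])
v14: WRITE a=42  (a history now [(1, 60), (4, 61), (7, 28), (8, 15), (14, 42)])
v15: WRITE c=53  (c history now [(2, 52), (3, 3), (5, 19), (15, 53)])
v16: WRITE c=16  (c history now [(2, 52), (3, 3), (5, 19), (15, 53), (16, 16)])
v17: WRITE c=42  (c history now [(2, 52), (3, 3), (5, 19), (15, 53), (16, 16), (17, 42)])
v18: WRITE c=31  (c history now [(2, 52), (3, 3), (5, 19), (15, 53), (16, 16), (17, 42), (18, 31)])
v19: WRITE a=2  (a history now [(1, 60), (4, 61), (7, 28), (8, 15), (14, 42), (19, 2)])
v20: WRITE c=41  (c history now [(2, 52), (3, 3), (5, 19), (15, 53), (16, 16), (17, 42), (18, 31), (20, 41)])
v21: WRITE c=43  (c history now [(2, 52), (3, 3), (5, 19), (15, 53), (16, 16), (17, 42), (18, 31), (20, 41), (21, 43)])
v22: WRITE a=54  (a history now [(1, 60), (4, 61), (7, 28), (8, 15), (14, 42), (19, 2), (22, 54)])
v23: WRITE a=17  (a history now [(1, 60), (4, 61), (7, 28), (8, 15), (14, 42), (19, 2), (22, 54), (23, 17)])
v24: WRITE d=36  (d history now [(9, 40), (11, 38), (12, 11), (13, 23), (24, 36)])
v25: WRITE a=47  (a history now [(1, 60), (4, 61), (7, 28), (8, 15), (14, 42), (19, 2), (22, 54), (23, 17), (25, 47)])
v26: WRITE d=28  (d history now [(9, 40), (11, 38), (12, 11), (13, 23), (24, 36), (26, 28)])
READ c @v22: history=[(2, 52), (3, 3), (5, 19), (15, 53), (16, 16), (17, 42), (18, 31), (20, 41), (21, 43)] -> pick v21 -> 43
v27: WRITE d=36  (d history now [(9, 40), (11, 38), (12, 11), (13, 23), (24, 36), (26, 28), (27, 36)])
v28: WRITE d=11  (d history now [(9, 40), (11, 38), (12, 11), (13, 23), (24, 36), (26, 28), (27, 36), (28, 11)])

Answer: NONE
NONE
NONE
13
43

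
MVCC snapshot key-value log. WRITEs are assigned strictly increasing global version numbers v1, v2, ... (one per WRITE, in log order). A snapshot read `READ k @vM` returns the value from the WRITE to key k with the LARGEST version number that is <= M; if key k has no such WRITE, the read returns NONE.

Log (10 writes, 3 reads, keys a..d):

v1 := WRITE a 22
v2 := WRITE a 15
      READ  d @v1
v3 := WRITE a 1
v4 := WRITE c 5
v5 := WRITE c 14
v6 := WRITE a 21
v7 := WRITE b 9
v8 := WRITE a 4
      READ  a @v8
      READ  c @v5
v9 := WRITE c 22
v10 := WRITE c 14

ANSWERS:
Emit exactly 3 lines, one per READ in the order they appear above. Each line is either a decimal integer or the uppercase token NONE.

v1: WRITE a=22  (a history now [(1, 22)])
v2: WRITE a=15  (a history now [(1, 22), (2, 15)])
READ d @v1: history=[] -> no version <= 1 -> NONE
v3: WRITE a=1  (a history now [(1, 22), (2, 15), (3, 1)])
v4: WRITE c=5  (c history now [(4, 5)])
v5: WRITE c=14  (c history now [(4, 5), (5, 14)])
v6: WRITE a=21  (a history now [(1, 22), (2, 15), (3, 1), (6, 21)])
v7: WRITE b=9  (b history now [(7, 9)])
v8: WRITE a=4  (a history now [(1, 22), (2, 15), (3, 1), (6, 21), (8, 4)])
READ a @v8: history=[(1, 22), (2, 15), (3, 1), (6, 21), (8, 4)] -> pick v8 -> 4
READ c @v5: history=[(4, 5), (5, 14)] -> pick v5 -> 14
v9: WRITE c=22  (c history now [(4, 5), (5, 14), (9, 22)])
v10: WRITE c=14  (c history now [(4, 5), (5, 14), (9, 22), (10, 14)])

Answer: NONE
4
14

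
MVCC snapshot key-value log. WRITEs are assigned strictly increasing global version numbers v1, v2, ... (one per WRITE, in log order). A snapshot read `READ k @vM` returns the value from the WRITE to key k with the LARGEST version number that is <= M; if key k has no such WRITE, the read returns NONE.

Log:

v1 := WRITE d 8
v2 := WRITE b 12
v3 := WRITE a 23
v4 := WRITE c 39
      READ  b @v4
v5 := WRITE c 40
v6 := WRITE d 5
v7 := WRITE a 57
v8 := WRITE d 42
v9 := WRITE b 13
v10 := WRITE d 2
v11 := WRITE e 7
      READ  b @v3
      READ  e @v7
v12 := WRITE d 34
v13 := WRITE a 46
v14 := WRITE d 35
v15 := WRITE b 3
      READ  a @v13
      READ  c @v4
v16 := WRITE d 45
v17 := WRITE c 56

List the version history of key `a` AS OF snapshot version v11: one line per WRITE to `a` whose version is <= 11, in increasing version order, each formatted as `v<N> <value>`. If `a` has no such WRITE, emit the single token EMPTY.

Answer: v3 23
v7 57

Derivation:
Scan writes for key=a with version <= 11:
  v1 WRITE d 8 -> skip
  v2 WRITE b 12 -> skip
  v3 WRITE a 23 -> keep
  v4 WRITE c 39 -> skip
  v5 WRITE c 40 -> skip
  v6 WRITE d 5 -> skip
  v7 WRITE a 57 -> keep
  v8 WRITE d 42 -> skip
  v9 WRITE b 13 -> skip
  v10 WRITE d 2 -> skip
  v11 WRITE e 7 -> skip
  v12 WRITE d 34 -> skip
  v13 WRITE a 46 -> drop (> snap)
  v14 WRITE d 35 -> skip
  v15 WRITE b 3 -> skip
  v16 WRITE d 45 -> skip
  v17 WRITE c 56 -> skip
Collected: [(3, 23), (7, 57)]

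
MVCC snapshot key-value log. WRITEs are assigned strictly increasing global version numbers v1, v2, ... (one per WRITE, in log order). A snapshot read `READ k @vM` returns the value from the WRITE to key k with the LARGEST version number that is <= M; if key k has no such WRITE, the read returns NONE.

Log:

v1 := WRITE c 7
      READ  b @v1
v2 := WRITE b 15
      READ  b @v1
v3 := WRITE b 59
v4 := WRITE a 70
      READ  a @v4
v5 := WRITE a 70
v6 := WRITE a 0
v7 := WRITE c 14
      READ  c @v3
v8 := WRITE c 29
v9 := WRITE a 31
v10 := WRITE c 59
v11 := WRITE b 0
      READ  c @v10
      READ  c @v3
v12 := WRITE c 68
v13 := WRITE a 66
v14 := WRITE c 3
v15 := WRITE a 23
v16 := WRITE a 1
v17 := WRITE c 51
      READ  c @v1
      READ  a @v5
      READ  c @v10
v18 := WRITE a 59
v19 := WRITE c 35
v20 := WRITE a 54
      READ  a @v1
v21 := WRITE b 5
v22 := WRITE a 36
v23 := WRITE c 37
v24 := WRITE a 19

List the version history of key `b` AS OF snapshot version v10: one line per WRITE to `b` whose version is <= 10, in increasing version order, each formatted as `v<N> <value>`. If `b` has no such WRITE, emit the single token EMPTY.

Scan writes for key=b with version <= 10:
  v1 WRITE c 7 -> skip
  v2 WRITE b 15 -> keep
  v3 WRITE b 59 -> keep
  v4 WRITE a 70 -> skip
  v5 WRITE a 70 -> skip
  v6 WRITE a 0 -> skip
  v7 WRITE c 14 -> skip
  v8 WRITE c 29 -> skip
  v9 WRITE a 31 -> skip
  v10 WRITE c 59 -> skip
  v11 WRITE b 0 -> drop (> snap)
  v12 WRITE c 68 -> skip
  v13 WRITE a 66 -> skip
  v14 WRITE c 3 -> skip
  v15 WRITE a 23 -> skip
  v16 WRITE a 1 -> skip
  v17 WRITE c 51 -> skip
  v18 WRITE a 59 -> skip
  v19 WRITE c 35 -> skip
  v20 WRITE a 54 -> skip
  v21 WRITE b 5 -> drop (> snap)
  v22 WRITE a 36 -> skip
  v23 WRITE c 37 -> skip
  v24 WRITE a 19 -> skip
Collected: [(2, 15), (3, 59)]

Answer: v2 15
v3 59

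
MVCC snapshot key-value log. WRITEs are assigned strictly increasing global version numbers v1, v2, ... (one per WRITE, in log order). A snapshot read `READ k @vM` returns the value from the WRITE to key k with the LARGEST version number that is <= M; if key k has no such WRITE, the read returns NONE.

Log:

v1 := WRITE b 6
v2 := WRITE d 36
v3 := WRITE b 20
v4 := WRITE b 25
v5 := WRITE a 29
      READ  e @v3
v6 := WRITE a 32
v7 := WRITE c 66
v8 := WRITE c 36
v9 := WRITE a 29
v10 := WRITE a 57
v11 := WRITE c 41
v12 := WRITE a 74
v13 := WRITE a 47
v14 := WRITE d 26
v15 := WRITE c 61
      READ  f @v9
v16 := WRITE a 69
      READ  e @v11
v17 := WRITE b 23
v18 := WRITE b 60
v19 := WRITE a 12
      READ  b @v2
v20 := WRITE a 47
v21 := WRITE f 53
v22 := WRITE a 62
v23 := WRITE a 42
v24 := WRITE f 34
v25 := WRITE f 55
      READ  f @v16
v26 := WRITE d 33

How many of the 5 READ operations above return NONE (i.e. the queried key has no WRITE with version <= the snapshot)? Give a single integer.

Answer: 4

Derivation:
v1: WRITE b=6  (b history now [(1, 6)])
v2: WRITE d=36  (d history now [(2, 36)])
v3: WRITE b=20  (b history now [(1, 6), (3, 20)])
v4: WRITE b=25  (b history now [(1, 6), (3, 20), (4, 25)])
v5: WRITE a=29  (a history now [(5, 29)])
READ e @v3: history=[] -> no version <= 3 -> NONE
v6: WRITE a=32  (a history now [(5, 29), (6, 32)])
v7: WRITE c=66  (c history now [(7, 66)])
v8: WRITE c=36  (c history now [(7, 66), (8, 36)])
v9: WRITE a=29  (a history now [(5, 29), (6, 32), (9, 29)])
v10: WRITE a=57  (a history now [(5, 29), (6, 32), (9, 29), (10, 57)])
v11: WRITE c=41  (c history now [(7, 66), (8, 36), (11, 41)])
v12: WRITE a=74  (a history now [(5, 29), (6, 32), (9, 29), (10, 57), (12, 74)])
v13: WRITE a=47  (a history now [(5, 29), (6, 32), (9, 29), (10, 57), (12, 74), (13, 47)])
v14: WRITE d=26  (d history now [(2, 36), (14, 26)])
v15: WRITE c=61  (c history now [(7, 66), (8, 36), (11, 41), (15, 61)])
READ f @v9: history=[] -> no version <= 9 -> NONE
v16: WRITE a=69  (a history now [(5, 29), (6, 32), (9, 29), (10, 57), (12, 74), (13, 47), (16, 69)])
READ e @v11: history=[] -> no version <= 11 -> NONE
v17: WRITE b=23  (b history now [(1, 6), (3, 20), (4, 25), (17, 23)])
v18: WRITE b=60  (b history now [(1, 6), (3, 20), (4, 25), (17, 23), (18, 60)])
v19: WRITE a=12  (a history now [(5, 29), (6, 32), (9, 29), (10, 57), (12, 74), (13, 47), (16, 69), (19, 12)])
READ b @v2: history=[(1, 6), (3, 20), (4, 25), (17, 23), (18, 60)] -> pick v1 -> 6
v20: WRITE a=47  (a history now [(5, 29), (6, 32), (9, 29), (10, 57), (12, 74), (13, 47), (16, 69), (19, 12), (20, 47)])
v21: WRITE f=53  (f history now [(21, 53)])
v22: WRITE a=62  (a history now [(5, 29), (6, 32), (9, 29), (10, 57), (12, 74), (13, 47), (16, 69), (19, 12), (20, 47), (22, 62)])
v23: WRITE a=42  (a history now [(5, 29), (6, 32), (9, 29), (10, 57), (12, 74), (13, 47), (16, 69), (19, 12), (20, 47), (22, 62), (23, 42)])
v24: WRITE f=34  (f history now [(21, 53), (24, 34)])
v25: WRITE f=55  (f history now [(21, 53), (24, 34), (25, 55)])
READ f @v16: history=[(21, 53), (24, 34), (25, 55)] -> no version <= 16 -> NONE
v26: WRITE d=33  (d history now [(2, 36), (14, 26), (26, 33)])
Read results in order: ['NONE', 'NONE', 'NONE', '6', 'NONE']
NONE count = 4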